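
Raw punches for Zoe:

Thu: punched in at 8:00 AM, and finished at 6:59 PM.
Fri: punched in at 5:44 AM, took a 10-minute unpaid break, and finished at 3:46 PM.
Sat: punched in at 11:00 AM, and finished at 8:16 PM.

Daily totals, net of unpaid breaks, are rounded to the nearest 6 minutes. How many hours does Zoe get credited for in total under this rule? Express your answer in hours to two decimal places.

30.20 hours

Thu: 8:00 AM–6:59 PM = 10 h 59 min → rounds to 11 h 0 min
Fri: 5:44 AM–3:46 PM = 10 h 2 min − 10 min = 9 h 52 min → rounds to 9 h 54 min
Sat: 11:00 AM–8:16 PM = 9 h 16 min → rounds to 9 h 18 min
Total credited: 30 h 12 min.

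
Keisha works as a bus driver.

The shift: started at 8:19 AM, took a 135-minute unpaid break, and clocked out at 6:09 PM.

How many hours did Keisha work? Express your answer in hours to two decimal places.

7.58 hours

The shift: 8:19 AM–6:09 PM = 9 h 50 min; less 135 min break → 7 h 35 min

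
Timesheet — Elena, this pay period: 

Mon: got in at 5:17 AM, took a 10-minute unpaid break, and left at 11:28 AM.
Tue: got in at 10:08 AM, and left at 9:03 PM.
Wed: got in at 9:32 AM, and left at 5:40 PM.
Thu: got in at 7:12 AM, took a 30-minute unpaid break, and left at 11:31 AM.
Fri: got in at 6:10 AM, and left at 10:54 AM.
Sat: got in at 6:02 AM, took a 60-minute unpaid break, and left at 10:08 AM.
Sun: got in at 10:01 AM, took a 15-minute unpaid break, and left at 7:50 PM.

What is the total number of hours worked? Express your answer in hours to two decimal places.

46.28 hours

Mon: 5:17 AM–11:28 AM = 6 h 11 min; less 10 min break → 6 h 1 min
Tue: 10:08 AM–9:03 PM = 10 h 55 min
Wed: 9:32 AM–5:40 PM = 8 h 8 min
Thu: 7:12 AM–11:31 AM = 4 h 19 min; less 30 min break → 3 h 49 min
Fri: 6:10 AM–10:54 AM = 4 h 44 min
Sat: 6:02 AM–10:08 AM = 4 h 6 min; less 60 min break → 3 h 6 min
Sun: 10:01 AM–7:50 PM = 9 h 49 min; less 15 min break → 9 h 34 min
Total: 6 h 1 min + 10 h 55 min + 8 h 8 min + 3 h 49 min + 4 h 44 min + 3 h 6 min + 9 h 34 min = 46 h 17 min.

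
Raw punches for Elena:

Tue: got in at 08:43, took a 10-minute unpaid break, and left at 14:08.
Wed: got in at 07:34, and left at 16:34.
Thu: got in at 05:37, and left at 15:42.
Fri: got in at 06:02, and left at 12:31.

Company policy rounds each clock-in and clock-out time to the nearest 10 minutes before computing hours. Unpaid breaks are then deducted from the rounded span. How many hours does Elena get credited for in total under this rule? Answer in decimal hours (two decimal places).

Tue: in 08:43→08:40, out 14:08→14:10; 5 h 30 min − 10 min = 5 h 20 min
Wed: in 07:34→07:30, out 16:34→16:30; 9 h 0 min
Thu: in 05:37→05:40, out 15:42→15:40; 10 h 0 min
Fri: in 06:02→06:00, out 12:31→12:30; 6 h 30 min
Total credited: 30 h 50 min.

30.83 hours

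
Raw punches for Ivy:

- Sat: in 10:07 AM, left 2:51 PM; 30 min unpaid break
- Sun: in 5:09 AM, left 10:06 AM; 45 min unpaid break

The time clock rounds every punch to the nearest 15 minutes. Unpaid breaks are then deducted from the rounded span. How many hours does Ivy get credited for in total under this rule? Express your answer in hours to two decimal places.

8.25 hours

Sat: in 10:07 AM→10:00 AM, out 2:51 PM→2:45 PM; 4 h 45 min − 30 min = 4 h 15 min
Sun: in 5:09 AM→5:15 AM, out 10:06 AM→10:00 AM; 4 h 45 min − 45 min = 4 h 0 min
Total credited: 8 h 15 min.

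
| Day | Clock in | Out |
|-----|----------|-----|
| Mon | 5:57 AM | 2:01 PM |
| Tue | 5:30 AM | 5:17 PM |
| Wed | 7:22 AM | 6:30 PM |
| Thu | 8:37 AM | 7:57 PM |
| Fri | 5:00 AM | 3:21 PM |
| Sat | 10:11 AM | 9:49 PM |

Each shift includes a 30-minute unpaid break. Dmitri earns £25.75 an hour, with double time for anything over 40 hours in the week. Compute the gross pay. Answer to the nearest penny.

£2126.95

Mon: 5:57 AM–2:01 PM = 8 h 4 min; less 30 min break → 7 h 34 min
Tue: 5:30 AM–5:17 PM = 11 h 47 min; less 30 min break → 11 h 17 min
Wed: 7:22 AM–6:30 PM = 11 h 8 min; less 30 min break → 10 h 38 min
Thu: 8:37 AM–7:57 PM = 11 h 20 min; less 30 min break → 10 h 50 min
Fri: 5:00 AM–3:21 PM = 10 h 21 min; less 30 min break → 9 h 51 min
Sat: 10:11 AM–9:49 PM = 11 h 38 min; less 30 min break → 11 h 8 min
Total worked: 61 h 18 min = 3678 min.
Regular 40 h 0 min = 2400 min at £25.75/h; overtime 21 h 18 min = 1278 min at £51.50/h.
Pay = (2400 × £25.75 + 1278 × £51.50) ÷ 60 = £2126.95.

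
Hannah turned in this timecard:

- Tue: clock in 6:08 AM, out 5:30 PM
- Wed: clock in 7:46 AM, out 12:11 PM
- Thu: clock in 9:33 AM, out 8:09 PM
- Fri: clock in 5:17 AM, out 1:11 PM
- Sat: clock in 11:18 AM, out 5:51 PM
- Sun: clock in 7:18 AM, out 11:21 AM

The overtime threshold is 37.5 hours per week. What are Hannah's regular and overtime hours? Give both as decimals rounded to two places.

Regular 37.50 hours, overtime 7.38 hours

Tue: 6:08 AM–5:30 PM = 11 h 22 min
Wed: 7:46 AM–12:11 PM = 4 h 25 min
Thu: 9:33 AM–8:09 PM = 10 h 36 min
Fri: 5:17 AM–1:11 PM = 7 h 54 min
Sat: 11:18 AM–5:51 PM = 6 h 33 min
Sun: 7:18 AM–11:21 AM = 4 h 3 min
Total worked: 44 h 53 min = 44.88 h.
Threshold 37.5 h → overtime 7 h 23 min, regular 37 h 30 min.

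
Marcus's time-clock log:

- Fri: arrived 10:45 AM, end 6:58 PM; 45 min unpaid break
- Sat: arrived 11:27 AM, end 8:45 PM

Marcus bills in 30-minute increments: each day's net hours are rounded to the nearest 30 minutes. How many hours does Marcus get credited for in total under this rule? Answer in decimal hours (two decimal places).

17.00 hours

Fri: 10:45 AM–6:58 PM = 8 h 13 min − 45 min = 7 h 28 min → rounds to 7 h 30 min
Sat: 11:27 AM–8:45 PM = 9 h 18 min → rounds to 9 h 30 min
Total credited: 17 h 0 min.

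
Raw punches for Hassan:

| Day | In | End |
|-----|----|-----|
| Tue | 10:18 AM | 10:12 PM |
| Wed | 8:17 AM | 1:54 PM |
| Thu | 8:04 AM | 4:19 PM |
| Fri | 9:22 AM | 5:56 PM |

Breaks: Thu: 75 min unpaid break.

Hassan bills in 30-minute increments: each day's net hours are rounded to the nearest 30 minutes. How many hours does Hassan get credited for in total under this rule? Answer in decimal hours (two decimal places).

33.00 hours

Tue: 10:18 AM–10:12 PM = 11 h 54 min → rounds to 12 h 0 min
Wed: 8:17 AM–1:54 PM = 5 h 37 min → rounds to 5 h 30 min
Thu: 8:04 AM–4:19 PM = 8 h 15 min − 75 min = 7 h 0 min → rounds to 7 h 0 min
Fri: 9:22 AM–5:56 PM = 8 h 34 min → rounds to 8 h 30 min
Total credited: 33 h 0 min.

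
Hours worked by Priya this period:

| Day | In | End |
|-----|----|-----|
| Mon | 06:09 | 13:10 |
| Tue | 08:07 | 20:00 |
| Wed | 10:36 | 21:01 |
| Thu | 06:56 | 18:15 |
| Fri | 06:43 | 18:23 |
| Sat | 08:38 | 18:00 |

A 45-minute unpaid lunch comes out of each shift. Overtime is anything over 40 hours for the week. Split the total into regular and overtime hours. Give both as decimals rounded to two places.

Mon: 06:09–13:10 = 7 h 1 min; less 45 min break → 6 h 16 min
Tue: 08:07–20:00 = 11 h 53 min; less 45 min break → 11 h 8 min
Wed: 10:36–21:01 = 10 h 25 min; less 45 min break → 9 h 40 min
Thu: 06:56–18:15 = 11 h 19 min; less 45 min break → 10 h 34 min
Fri: 06:43–18:23 = 11 h 40 min; less 45 min break → 10 h 55 min
Sat: 08:38–18:00 = 9 h 22 min; less 45 min break → 8 h 37 min
Total worked: 57 h 10 min = 57.17 h.
Threshold 40 h → overtime 17 h 10 min, regular 40 h 0 min.

Regular 40.00 hours, overtime 17.17 hours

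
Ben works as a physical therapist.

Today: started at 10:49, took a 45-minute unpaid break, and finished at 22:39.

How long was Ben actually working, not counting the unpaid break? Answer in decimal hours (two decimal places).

Today: 10:49–22:39 = 11 h 50 min; less 45 min break → 11 h 5 min

11.08 hours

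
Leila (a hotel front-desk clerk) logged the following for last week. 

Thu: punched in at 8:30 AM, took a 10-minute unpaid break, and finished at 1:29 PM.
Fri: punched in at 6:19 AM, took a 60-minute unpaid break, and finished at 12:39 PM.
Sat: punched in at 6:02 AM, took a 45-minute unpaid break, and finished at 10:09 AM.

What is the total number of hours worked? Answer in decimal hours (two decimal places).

Thu: 8:30 AM–1:29 PM = 4 h 59 min; less 10 min break → 4 h 49 min
Fri: 6:19 AM–12:39 PM = 6 h 20 min; less 60 min break → 5 h 20 min
Sat: 6:02 AM–10:09 AM = 4 h 7 min; less 45 min break → 3 h 22 min
Total: 4 h 49 min + 5 h 20 min + 3 h 22 min = 13 h 31 min.

13.52 hours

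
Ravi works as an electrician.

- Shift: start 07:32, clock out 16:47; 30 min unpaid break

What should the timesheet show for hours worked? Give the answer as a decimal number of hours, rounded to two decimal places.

Shift: 07:32–16:47 = 9 h 15 min; less 30 min break → 8 h 45 min

8.75 hours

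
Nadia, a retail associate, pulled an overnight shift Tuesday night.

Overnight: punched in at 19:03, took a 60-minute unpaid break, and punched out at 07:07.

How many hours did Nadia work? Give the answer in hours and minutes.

11 h 4 min

Overnight: 19:03 → midnight = 4 h 57 min; midnight → 07:07 = 7 h 7 min; span 12 h 4 min; less 60 min break → 11 h 4 min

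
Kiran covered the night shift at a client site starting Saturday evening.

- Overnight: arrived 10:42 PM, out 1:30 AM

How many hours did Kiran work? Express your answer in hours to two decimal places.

2.80 hours

Overnight: 10:42 PM → midnight = 1 h 18 min; midnight → 1:30 AM = 1 h 30 min; span 2 h 48 min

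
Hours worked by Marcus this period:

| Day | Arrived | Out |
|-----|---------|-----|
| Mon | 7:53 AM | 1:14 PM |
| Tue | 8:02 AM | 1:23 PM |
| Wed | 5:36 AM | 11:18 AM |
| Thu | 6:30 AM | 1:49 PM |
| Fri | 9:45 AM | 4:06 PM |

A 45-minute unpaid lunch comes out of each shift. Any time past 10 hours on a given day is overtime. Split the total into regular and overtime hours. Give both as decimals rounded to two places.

Mon: 7:53 AM–1:14 PM = 5 h 21 min; less 45 min break → 4 h 36 min
Tue: 8:02 AM–1:23 PM = 5 h 21 min; less 45 min break → 4 h 36 min
Wed: 5:36 AM–11:18 AM = 5 h 42 min; less 45 min break → 4 h 57 min
Thu: 6:30 AM–1:49 PM = 7 h 19 min; less 45 min break → 6 h 34 min
Fri: 9:45 AM–4:06 PM = 6 h 21 min; less 45 min break → 5 h 36 min
Mon reg 4 h 36 min / OT 0 h 0 min; Tue reg 4 h 36 min / OT 0 h 0 min; Wed reg 4 h 57 min / OT 0 h 0 min; Thu reg 6 h 34 min / OT 0 h 0 min; Fri reg 5 h 36 min / OT 0 h 0 min.
Totals: regular 26 h 19 min, overtime 0 h 0 min.

Regular 26.32 hours, overtime 0.00 hours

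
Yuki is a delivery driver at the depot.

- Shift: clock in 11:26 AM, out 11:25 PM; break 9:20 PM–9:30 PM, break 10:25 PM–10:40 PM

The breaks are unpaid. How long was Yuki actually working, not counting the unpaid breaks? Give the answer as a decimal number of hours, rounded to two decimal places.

11.57 hours

Shift: 11:26 AM–11:25 PM = 11 h 59 min; less 25 min break → 11 h 34 min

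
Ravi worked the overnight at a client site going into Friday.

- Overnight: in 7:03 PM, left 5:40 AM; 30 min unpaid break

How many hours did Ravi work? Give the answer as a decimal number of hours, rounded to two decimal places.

10.12 hours

Overnight: 7:03 PM → midnight = 4 h 57 min; midnight → 5:40 AM = 5 h 40 min; span 10 h 37 min; less 30 min break → 10 h 7 min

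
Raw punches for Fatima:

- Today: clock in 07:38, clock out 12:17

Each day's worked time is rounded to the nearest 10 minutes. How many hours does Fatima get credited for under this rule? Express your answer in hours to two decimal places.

Today: 07:38–12:17 = 4 h 39 min → rounds to 4 h 40 min

4.67 hours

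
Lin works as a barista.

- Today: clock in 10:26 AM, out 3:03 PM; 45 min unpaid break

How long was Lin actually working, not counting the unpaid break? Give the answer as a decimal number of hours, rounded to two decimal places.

Today: 10:26 AM–3:03 PM = 4 h 37 min; less 45 min break → 3 h 52 min

3.87 hours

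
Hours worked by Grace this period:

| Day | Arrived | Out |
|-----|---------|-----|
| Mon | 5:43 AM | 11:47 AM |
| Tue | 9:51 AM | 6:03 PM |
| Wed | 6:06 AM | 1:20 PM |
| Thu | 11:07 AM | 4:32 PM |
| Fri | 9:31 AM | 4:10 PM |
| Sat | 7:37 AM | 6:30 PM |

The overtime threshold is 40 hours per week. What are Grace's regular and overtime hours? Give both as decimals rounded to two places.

Regular 40.00 hours, overtime 4.45 hours

Mon: 5:43 AM–11:47 AM = 6 h 4 min
Tue: 9:51 AM–6:03 PM = 8 h 12 min
Wed: 6:06 AM–1:20 PM = 7 h 14 min
Thu: 11:07 AM–4:32 PM = 5 h 25 min
Fri: 9:31 AM–4:10 PM = 6 h 39 min
Sat: 7:37 AM–6:30 PM = 10 h 53 min
Total worked: 44 h 27 min = 44.45 h.
Threshold 40 h → overtime 4 h 27 min, regular 40 h 0 min.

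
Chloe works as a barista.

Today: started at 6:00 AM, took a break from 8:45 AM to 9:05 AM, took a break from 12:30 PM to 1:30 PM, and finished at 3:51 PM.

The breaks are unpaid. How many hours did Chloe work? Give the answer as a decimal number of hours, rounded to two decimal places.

8.52 hours

Today: 6:00 AM–3:51 PM = 9 h 51 min; less 80 min break → 8 h 31 min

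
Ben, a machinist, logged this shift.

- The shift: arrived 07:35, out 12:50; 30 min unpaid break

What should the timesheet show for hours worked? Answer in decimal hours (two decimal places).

The shift: 07:35–12:50 = 5 h 15 min; less 30 min break → 4 h 45 min

4.75 hours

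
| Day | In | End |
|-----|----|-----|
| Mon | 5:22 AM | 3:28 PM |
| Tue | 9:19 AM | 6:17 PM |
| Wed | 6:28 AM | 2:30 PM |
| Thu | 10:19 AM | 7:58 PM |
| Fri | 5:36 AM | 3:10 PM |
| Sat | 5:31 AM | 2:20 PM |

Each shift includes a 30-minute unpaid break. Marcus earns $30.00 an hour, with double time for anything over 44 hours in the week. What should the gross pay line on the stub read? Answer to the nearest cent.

Mon: 5:22 AM–3:28 PM = 10 h 6 min; less 30 min break → 9 h 36 min
Tue: 9:19 AM–6:17 PM = 8 h 58 min; less 30 min break → 8 h 28 min
Wed: 6:28 AM–2:30 PM = 8 h 2 min; less 30 min break → 7 h 32 min
Thu: 10:19 AM–7:58 PM = 9 h 39 min; less 30 min break → 9 h 9 min
Fri: 5:36 AM–3:10 PM = 9 h 34 min; less 30 min break → 9 h 4 min
Sat: 5:31 AM–2:20 PM = 8 h 49 min; less 30 min break → 8 h 19 min
Total worked: 52 h 8 min = 3128 min.
Regular 44 h 0 min = 2640 min at $30.00/h; overtime 8 h 8 min = 488 min at $60.00/h.
Pay = (2640 × $30.00 + 488 × $60.00) ÷ 60 = $1808.00.

$1808.00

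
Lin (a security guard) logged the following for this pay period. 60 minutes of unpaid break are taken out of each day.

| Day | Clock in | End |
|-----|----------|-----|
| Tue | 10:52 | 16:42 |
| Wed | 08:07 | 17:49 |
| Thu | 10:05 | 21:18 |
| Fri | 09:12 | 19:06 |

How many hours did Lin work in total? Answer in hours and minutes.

Tue: 10:52–16:42 = 5 h 50 min; less 60 min break → 4 h 50 min
Wed: 08:07–17:49 = 9 h 42 min; less 60 min break → 8 h 42 min
Thu: 10:05–21:18 = 11 h 13 min; less 60 min break → 10 h 13 min
Fri: 09:12–19:06 = 9 h 54 min; less 60 min break → 8 h 54 min
Total: 4 h 50 min + 8 h 42 min + 10 h 13 min + 8 h 54 min = 32 h 39 min.

32 h 39 min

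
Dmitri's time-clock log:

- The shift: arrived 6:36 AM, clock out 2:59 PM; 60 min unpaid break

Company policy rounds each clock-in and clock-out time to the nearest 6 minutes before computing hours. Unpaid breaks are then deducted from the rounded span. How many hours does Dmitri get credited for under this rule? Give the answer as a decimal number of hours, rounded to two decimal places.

The shift: in 6:36 AM→6:36 AM, out 2:59 PM→3:00 PM; 8 h 24 min − 60 min = 7 h 24 min

7.40 hours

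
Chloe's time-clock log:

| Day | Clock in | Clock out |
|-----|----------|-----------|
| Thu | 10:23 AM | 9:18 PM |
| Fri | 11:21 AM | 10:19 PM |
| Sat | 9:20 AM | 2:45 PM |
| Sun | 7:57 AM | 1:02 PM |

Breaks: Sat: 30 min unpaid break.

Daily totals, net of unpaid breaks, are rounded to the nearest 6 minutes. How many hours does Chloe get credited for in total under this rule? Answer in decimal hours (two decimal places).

Thu: 10:23 AM–9:18 PM = 10 h 55 min → rounds to 10 h 54 min
Fri: 11:21 AM–10:19 PM = 10 h 58 min → rounds to 11 h 0 min
Sat: 9:20 AM–2:45 PM = 5 h 25 min − 30 min = 4 h 55 min → rounds to 4 h 54 min
Sun: 7:57 AM–1:02 PM = 5 h 5 min → rounds to 5 h 6 min
Total credited: 31 h 54 min.

31.90 hours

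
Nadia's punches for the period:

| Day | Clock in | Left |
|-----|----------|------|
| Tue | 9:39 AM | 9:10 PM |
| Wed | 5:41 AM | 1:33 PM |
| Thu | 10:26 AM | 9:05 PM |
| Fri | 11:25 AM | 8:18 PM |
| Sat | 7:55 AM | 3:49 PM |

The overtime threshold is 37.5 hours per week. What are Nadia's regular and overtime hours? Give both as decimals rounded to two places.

Tue: 9:39 AM–9:10 PM = 11 h 31 min
Wed: 5:41 AM–1:33 PM = 7 h 52 min
Thu: 10:26 AM–9:05 PM = 10 h 39 min
Fri: 11:25 AM–8:18 PM = 8 h 53 min
Sat: 7:55 AM–3:49 PM = 7 h 54 min
Total worked: 46 h 49 min = 46.82 h.
Threshold 37.5 h → overtime 9 h 19 min, regular 37 h 30 min.

Regular 37.50 hours, overtime 9.32 hours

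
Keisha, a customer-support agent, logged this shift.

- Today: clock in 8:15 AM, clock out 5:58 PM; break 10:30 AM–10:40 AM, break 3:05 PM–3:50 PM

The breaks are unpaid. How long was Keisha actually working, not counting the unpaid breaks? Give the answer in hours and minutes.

8 h 48 min

Today: 8:15 AM–5:58 PM = 9 h 43 min; less 55 min break → 8 h 48 min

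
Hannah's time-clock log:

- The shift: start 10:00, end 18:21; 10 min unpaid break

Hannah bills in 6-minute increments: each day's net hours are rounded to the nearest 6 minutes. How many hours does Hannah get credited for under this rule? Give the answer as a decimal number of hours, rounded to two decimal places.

The shift: 10:00–18:21 = 8 h 21 min − 10 min = 8 h 11 min → rounds to 8 h 12 min

8.20 hours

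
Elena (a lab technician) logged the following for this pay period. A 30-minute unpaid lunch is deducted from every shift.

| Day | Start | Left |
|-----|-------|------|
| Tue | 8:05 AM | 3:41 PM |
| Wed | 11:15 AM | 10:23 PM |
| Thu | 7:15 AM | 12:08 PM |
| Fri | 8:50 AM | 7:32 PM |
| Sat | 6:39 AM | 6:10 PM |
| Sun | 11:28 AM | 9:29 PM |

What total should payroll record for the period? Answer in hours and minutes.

52 h 51 min

Tue: 8:05 AM–3:41 PM = 7 h 36 min; less 30 min break → 7 h 6 min
Wed: 11:15 AM–10:23 PM = 11 h 8 min; less 30 min break → 10 h 38 min
Thu: 7:15 AM–12:08 PM = 4 h 53 min; less 30 min break → 4 h 23 min
Fri: 8:50 AM–7:32 PM = 10 h 42 min; less 30 min break → 10 h 12 min
Sat: 6:39 AM–6:10 PM = 11 h 31 min; less 30 min break → 11 h 1 min
Sun: 11:28 AM–9:29 PM = 10 h 1 min; less 30 min break → 9 h 31 min
Total: 7 h 6 min + 10 h 38 min + 4 h 23 min + 10 h 12 min + 11 h 1 min + 9 h 31 min = 52 h 51 min.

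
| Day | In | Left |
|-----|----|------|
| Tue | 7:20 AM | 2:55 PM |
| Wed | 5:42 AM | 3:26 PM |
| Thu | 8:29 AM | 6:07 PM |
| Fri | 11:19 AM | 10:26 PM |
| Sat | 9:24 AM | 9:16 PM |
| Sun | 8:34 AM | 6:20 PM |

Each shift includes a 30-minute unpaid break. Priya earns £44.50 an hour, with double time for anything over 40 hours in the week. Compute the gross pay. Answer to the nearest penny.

Tue: 7:20 AM–2:55 PM = 7 h 35 min; less 30 min break → 7 h 5 min
Wed: 5:42 AM–3:26 PM = 9 h 44 min; less 30 min break → 9 h 14 min
Thu: 8:29 AM–6:07 PM = 9 h 38 min; less 30 min break → 9 h 8 min
Fri: 11:19 AM–10:26 PM = 11 h 7 min; less 30 min break → 10 h 37 min
Sat: 9:24 AM–9:16 PM = 11 h 52 min; less 30 min break → 11 h 22 min
Sun: 8:34 AM–6:20 PM = 9 h 46 min; less 30 min break → 9 h 16 min
Total worked: 56 h 42 min = 3402 min.
Regular 40 h 0 min = 2400 min at £44.50/h; overtime 16 h 42 min = 1002 min at £89.00/h.
Pay = (2400 × £44.50 + 1002 × £89.00) ÷ 60 = £3266.30.

£3266.30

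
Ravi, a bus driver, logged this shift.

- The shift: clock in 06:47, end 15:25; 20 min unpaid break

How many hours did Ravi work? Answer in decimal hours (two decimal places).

8.30 hours

The shift: 06:47–15:25 = 8 h 38 min; less 20 min break → 8 h 18 min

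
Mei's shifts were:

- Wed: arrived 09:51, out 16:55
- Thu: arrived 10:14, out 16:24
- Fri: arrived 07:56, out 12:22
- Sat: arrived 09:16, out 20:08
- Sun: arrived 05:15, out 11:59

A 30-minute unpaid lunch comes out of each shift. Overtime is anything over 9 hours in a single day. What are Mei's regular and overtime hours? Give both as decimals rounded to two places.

Wed: 09:51–16:55 = 7 h 4 min; less 30 min break → 6 h 34 min
Thu: 10:14–16:24 = 6 h 10 min; less 30 min break → 5 h 40 min
Fri: 07:56–12:22 = 4 h 26 min; less 30 min break → 3 h 56 min
Sat: 09:16–20:08 = 10 h 52 min; less 30 min break → 10 h 22 min
Sun: 05:15–11:59 = 6 h 44 min; less 30 min break → 6 h 14 min
Wed reg 6 h 34 min / OT 0 h 0 min; Thu reg 5 h 40 min / OT 0 h 0 min; Fri reg 3 h 56 min / OT 0 h 0 min; Sat reg 9 h 0 min / OT 1 h 22 min; Sun reg 6 h 14 min / OT 0 h 0 min.
Totals: regular 31 h 24 min, overtime 1 h 22 min.

Regular 31.40 hours, overtime 1.37 hours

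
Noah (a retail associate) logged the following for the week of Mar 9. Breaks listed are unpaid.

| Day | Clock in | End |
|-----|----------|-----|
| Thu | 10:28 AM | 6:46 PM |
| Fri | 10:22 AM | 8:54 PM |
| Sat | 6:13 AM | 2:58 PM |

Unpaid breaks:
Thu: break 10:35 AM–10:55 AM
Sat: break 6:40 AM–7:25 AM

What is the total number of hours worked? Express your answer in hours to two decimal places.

26.50 hours

Thu: 10:28 AM–6:46 PM = 8 h 18 min; less 20 min break → 7 h 58 min
Fri: 10:22 AM–8:54 PM = 10 h 32 min
Sat: 6:13 AM–2:58 PM = 8 h 45 min; less 45 min break → 8 h 0 min
Total: 7 h 58 min + 10 h 32 min + 8 h 0 min = 26 h 30 min.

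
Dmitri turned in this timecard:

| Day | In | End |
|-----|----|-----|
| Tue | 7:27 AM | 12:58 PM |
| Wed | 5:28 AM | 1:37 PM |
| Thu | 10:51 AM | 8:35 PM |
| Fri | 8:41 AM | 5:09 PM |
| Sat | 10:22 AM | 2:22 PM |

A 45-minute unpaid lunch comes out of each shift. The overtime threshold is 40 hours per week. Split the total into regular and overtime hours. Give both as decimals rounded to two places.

Regular 32.12 hours, overtime 0.00 hours

Tue: 7:27 AM–12:58 PM = 5 h 31 min; less 45 min break → 4 h 46 min
Wed: 5:28 AM–1:37 PM = 8 h 9 min; less 45 min break → 7 h 24 min
Thu: 10:51 AM–8:35 PM = 9 h 44 min; less 45 min break → 8 h 59 min
Fri: 8:41 AM–5:09 PM = 8 h 28 min; less 45 min break → 7 h 43 min
Sat: 10:22 AM–2:22 PM = 4 h 0 min; less 45 min break → 3 h 15 min
Total worked: 32 h 7 min = 32.12 h.
Threshold 40 h → overtime 0 h 0 min, regular 32 h 7 min.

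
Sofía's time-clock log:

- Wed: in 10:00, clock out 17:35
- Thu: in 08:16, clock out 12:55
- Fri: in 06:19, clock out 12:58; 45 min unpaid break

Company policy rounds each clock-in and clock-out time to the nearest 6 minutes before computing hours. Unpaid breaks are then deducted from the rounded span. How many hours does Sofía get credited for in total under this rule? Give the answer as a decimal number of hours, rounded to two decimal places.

18.15 hours

Wed: in 10:00→10:00, out 17:35→17:36; 7 h 36 min
Thu: in 08:16→08:18, out 12:55→12:54; 4 h 36 min
Fri: in 06:19→06:18, out 12:58→13:00; 6 h 42 min − 45 min = 5 h 57 min
Total credited: 18 h 9 min.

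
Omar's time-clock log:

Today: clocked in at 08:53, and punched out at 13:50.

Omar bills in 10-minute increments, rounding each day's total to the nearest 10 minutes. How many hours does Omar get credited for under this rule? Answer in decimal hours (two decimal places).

Today: 08:53–13:50 = 4 h 57 min → rounds to 5 h 0 min

5.00 hours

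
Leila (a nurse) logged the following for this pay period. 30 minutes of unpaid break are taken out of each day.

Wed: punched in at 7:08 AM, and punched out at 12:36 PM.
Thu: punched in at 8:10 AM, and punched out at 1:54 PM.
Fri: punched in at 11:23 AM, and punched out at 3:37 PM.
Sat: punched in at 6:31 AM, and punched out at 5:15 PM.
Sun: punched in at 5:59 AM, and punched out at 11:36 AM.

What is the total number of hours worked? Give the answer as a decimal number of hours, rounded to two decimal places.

29.28 hours

Wed: 7:08 AM–12:36 PM = 5 h 28 min; less 30 min break → 4 h 58 min
Thu: 8:10 AM–1:54 PM = 5 h 44 min; less 30 min break → 5 h 14 min
Fri: 11:23 AM–3:37 PM = 4 h 14 min; less 30 min break → 3 h 44 min
Sat: 6:31 AM–5:15 PM = 10 h 44 min; less 30 min break → 10 h 14 min
Sun: 5:59 AM–11:36 AM = 5 h 37 min; less 30 min break → 5 h 7 min
Total: 4 h 58 min + 5 h 14 min + 3 h 44 min + 10 h 14 min + 5 h 7 min = 29 h 17 min.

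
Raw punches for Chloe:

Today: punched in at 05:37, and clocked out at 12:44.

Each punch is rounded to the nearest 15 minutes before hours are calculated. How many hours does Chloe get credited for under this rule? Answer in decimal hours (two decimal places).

Today: in 05:37→05:30, out 12:44→12:45; 7 h 15 min

7.25 hours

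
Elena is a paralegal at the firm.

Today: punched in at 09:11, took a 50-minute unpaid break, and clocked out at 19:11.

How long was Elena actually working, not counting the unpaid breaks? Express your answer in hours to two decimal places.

9.17 hours

Today: 09:11–19:11 = 10 h 0 min; less 50 min break → 9 h 10 min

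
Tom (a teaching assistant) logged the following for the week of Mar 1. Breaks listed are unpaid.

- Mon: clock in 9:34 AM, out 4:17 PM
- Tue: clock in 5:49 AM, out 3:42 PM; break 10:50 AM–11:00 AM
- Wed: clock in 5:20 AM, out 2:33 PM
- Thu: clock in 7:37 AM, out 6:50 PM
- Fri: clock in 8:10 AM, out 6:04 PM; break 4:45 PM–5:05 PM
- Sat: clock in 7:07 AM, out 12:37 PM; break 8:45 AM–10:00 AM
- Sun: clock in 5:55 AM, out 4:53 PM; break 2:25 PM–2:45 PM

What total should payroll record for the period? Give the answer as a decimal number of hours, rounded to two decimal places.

Mon: 9:34 AM–4:17 PM = 6 h 43 min
Tue: 5:49 AM–3:42 PM = 9 h 53 min; less 10 min break → 9 h 43 min
Wed: 5:20 AM–2:33 PM = 9 h 13 min
Thu: 7:37 AM–6:50 PM = 11 h 13 min
Fri: 8:10 AM–6:04 PM = 9 h 54 min; less 20 min break → 9 h 34 min
Sat: 7:07 AM–12:37 PM = 5 h 30 min; less 75 min break → 4 h 15 min
Sun: 5:55 AM–4:53 PM = 10 h 58 min; less 20 min break → 10 h 38 min
Total: 6 h 43 min + 9 h 43 min + 9 h 13 min + 11 h 13 min + 9 h 34 min + 4 h 15 min + 10 h 38 min = 61 h 19 min.

61.32 hours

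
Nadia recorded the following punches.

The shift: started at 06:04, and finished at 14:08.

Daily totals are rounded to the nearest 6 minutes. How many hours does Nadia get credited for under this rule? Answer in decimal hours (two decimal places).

The shift: 06:04–14:08 = 8 h 4 min → rounds to 8 h 6 min

8.10 hours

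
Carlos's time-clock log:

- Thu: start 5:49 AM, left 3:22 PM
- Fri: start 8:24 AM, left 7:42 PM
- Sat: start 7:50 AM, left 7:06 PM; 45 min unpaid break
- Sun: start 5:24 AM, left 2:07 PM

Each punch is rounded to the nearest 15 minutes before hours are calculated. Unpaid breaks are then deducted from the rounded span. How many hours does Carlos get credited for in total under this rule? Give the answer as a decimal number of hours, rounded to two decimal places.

Thu: in 5:49 AM→5:45 AM, out 3:22 PM→3:15 PM; 9 h 30 min
Fri: in 8:24 AM→8:30 AM, out 7:42 PM→7:45 PM; 11 h 15 min
Sat: in 7:50 AM→7:45 AM, out 7:06 PM→7:00 PM; 11 h 15 min − 45 min = 10 h 30 min
Sun: in 5:24 AM→5:30 AM, out 2:07 PM→2:00 PM; 8 h 30 min
Total credited: 39 h 45 min.

39.75 hours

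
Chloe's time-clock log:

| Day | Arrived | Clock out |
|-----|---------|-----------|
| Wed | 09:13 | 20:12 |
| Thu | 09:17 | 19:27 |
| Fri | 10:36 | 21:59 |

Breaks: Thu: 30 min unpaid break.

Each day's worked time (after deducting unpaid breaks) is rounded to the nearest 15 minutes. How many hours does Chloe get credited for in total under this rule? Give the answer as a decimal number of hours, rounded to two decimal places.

32.25 hours

Wed: 09:13–20:12 = 10 h 59 min → rounds to 11 h 0 min
Thu: 09:17–19:27 = 10 h 10 min − 30 min = 9 h 40 min → rounds to 9 h 45 min
Fri: 10:36–21:59 = 11 h 23 min → rounds to 11 h 30 min
Total credited: 32 h 15 min.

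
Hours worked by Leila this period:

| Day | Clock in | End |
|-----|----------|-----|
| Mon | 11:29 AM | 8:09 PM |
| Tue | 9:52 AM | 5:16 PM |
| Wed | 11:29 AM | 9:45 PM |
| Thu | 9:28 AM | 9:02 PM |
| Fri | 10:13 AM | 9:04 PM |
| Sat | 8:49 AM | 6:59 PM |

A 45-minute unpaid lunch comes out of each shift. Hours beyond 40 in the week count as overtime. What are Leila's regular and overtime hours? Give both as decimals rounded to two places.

Regular 40.00 hours, overtime 14.42 hours

Mon: 11:29 AM–8:09 PM = 8 h 40 min; less 45 min break → 7 h 55 min
Tue: 9:52 AM–5:16 PM = 7 h 24 min; less 45 min break → 6 h 39 min
Wed: 11:29 AM–9:45 PM = 10 h 16 min; less 45 min break → 9 h 31 min
Thu: 9:28 AM–9:02 PM = 11 h 34 min; less 45 min break → 10 h 49 min
Fri: 10:13 AM–9:04 PM = 10 h 51 min; less 45 min break → 10 h 6 min
Sat: 8:49 AM–6:59 PM = 10 h 10 min; less 45 min break → 9 h 25 min
Total worked: 54 h 25 min = 54.42 h.
Threshold 40 h → overtime 14 h 25 min, regular 40 h 0 min.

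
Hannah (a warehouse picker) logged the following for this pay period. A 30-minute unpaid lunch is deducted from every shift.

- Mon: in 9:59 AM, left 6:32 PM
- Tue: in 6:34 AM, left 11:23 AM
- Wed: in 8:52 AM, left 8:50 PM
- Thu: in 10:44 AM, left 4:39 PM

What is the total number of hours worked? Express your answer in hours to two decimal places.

29.25 hours

Mon: 9:59 AM–6:32 PM = 8 h 33 min; less 30 min break → 8 h 3 min
Tue: 6:34 AM–11:23 AM = 4 h 49 min; less 30 min break → 4 h 19 min
Wed: 8:52 AM–8:50 PM = 11 h 58 min; less 30 min break → 11 h 28 min
Thu: 10:44 AM–4:39 PM = 5 h 55 min; less 30 min break → 5 h 25 min
Total: 8 h 3 min + 4 h 19 min + 11 h 28 min + 5 h 25 min = 29 h 15 min.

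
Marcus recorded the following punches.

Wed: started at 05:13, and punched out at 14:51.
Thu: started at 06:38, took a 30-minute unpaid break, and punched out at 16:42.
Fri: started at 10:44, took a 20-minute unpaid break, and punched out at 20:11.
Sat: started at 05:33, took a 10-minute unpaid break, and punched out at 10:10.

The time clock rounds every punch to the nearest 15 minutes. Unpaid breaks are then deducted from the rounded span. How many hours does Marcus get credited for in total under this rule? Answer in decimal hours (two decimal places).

32.75 hours

Wed: in 05:13→05:15, out 14:51→14:45; 9 h 30 min
Thu: in 06:38→06:45, out 16:42→16:45; 10 h 0 min − 30 min = 9 h 30 min
Fri: in 10:44→10:45, out 20:11→20:15; 9 h 30 min − 20 min = 9 h 10 min
Sat: in 05:33→05:30, out 10:10→10:15; 4 h 45 min − 10 min = 4 h 35 min
Total credited: 32 h 45 min.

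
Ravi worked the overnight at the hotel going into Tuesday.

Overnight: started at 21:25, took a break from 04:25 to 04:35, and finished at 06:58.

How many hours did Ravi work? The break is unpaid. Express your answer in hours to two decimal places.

Overnight: 21:25 → midnight = 2 h 35 min; midnight → 06:58 = 6 h 58 min; span 9 h 33 min; less 10 min break → 9 h 23 min

9.38 hours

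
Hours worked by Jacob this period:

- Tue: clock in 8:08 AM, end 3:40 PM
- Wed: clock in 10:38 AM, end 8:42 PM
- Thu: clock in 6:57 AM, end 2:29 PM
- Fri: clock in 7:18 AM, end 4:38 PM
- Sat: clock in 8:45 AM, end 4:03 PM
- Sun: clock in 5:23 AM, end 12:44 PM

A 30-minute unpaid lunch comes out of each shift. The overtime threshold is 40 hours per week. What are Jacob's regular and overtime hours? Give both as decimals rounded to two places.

Tue: 8:08 AM–3:40 PM = 7 h 32 min; less 30 min break → 7 h 2 min
Wed: 10:38 AM–8:42 PM = 10 h 4 min; less 30 min break → 9 h 34 min
Thu: 6:57 AM–2:29 PM = 7 h 32 min; less 30 min break → 7 h 2 min
Fri: 7:18 AM–4:38 PM = 9 h 20 min; less 30 min break → 8 h 50 min
Sat: 8:45 AM–4:03 PM = 7 h 18 min; less 30 min break → 6 h 48 min
Sun: 5:23 AM–12:44 PM = 7 h 21 min; less 30 min break → 6 h 51 min
Total worked: 46 h 7 min = 46.12 h.
Threshold 40 h → overtime 6 h 7 min, regular 40 h 0 min.

Regular 40.00 hours, overtime 6.12 hours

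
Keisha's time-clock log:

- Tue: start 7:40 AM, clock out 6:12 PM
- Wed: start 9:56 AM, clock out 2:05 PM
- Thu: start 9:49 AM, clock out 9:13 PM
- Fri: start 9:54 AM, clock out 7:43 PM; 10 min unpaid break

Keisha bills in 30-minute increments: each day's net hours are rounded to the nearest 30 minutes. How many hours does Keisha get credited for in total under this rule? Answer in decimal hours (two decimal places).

Tue: 7:40 AM–6:12 PM = 10 h 32 min → rounds to 10 h 30 min
Wed: 9:56 AM–2:05 PM = 4 h 9 min → rounds to 4 h 0 min
Thu: 9:49 AM–9:13 PM = 11 h 24 min → rounds to 11 h 30 min
Fri: 9:54 AM–7:43 PM = 9 h 49 min − 10 min = 9 h 39 min → rounds to 9 h 30 min
Total credited: 35 h 30 min.

35.50 hours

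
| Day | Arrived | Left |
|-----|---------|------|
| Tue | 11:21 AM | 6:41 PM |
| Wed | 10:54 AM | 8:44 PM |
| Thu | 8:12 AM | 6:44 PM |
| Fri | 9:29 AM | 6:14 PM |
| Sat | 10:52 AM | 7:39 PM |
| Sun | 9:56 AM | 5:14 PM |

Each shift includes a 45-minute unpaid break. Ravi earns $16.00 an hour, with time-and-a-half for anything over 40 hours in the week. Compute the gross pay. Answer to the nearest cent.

Tue: 11:21 AM–6:41 PM = 7 h 20 min; less 45 min break → 6 h 35 min
Wed: 10:54 AM–8:44 PM = 9 h 50 min; less 45 min break → 9 h 5 min
Thu: 8:12 AM–6:44 PM = 10 h 32 min; less 45 min break → 9 h 47 min
Fri: 9:29 AM–6:14 PM = 8 h 45 min; less 45 min break → 8 h 0 min
Sat: 10:52 AM–7:39 PM = 8 h 47 min; less 45 min break → 8 h 2 min
Sun: 9:56 AM–5:14 PM = 7 h 18 min; less 45 min break → 6 h 33 min
Total worked: 48 h 2 min = 2882 min.
Regular 40 h 0 min = 2400 min at $16.00/h; overtime 8 h 2 min = 482 min at $24.00/h.
Pay = (2400 × $16.00 + 482 × $24.00) ÷ 60 = $832.80.

$832.80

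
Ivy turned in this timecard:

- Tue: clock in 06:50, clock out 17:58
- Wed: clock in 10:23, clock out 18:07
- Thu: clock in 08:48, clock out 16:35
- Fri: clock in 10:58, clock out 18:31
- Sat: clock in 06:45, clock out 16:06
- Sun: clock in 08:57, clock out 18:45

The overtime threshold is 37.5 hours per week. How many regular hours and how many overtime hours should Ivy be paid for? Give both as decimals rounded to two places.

Tue: 06:50–17:58 = 11 h 8 min
Wed: 10:23–18:07 = 7 h 44 min
Thu: 08:48–16:35 = 7 h 47 min
Fri: 10:58–18:31 = 7 h 33 min
Sat: 06:45–16:06 = 9 h 21 min
Sun: 08:57–18:45 = 9 h 48 min
Total worked: 53 h 21 min = 53.35 h.
Threshold 37.5 h → overtime 15 h 51 min, regular 37 h 30 min.

Regular 37.50 hours, overtime 15.85 hours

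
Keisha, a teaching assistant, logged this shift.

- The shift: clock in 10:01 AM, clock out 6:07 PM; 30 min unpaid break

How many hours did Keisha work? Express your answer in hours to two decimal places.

The shift: 10:01 AM–6:07 PM = 8 h 6 min; less 30 min break → 7 h 36 min

7.60 hours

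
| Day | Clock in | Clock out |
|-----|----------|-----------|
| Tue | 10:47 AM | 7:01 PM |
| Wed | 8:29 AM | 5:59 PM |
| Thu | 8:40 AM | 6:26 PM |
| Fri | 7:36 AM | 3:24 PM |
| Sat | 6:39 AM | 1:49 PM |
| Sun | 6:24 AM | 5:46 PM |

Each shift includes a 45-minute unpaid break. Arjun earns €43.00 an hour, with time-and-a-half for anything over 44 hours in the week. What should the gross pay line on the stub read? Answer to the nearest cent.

Tue: 10:47 AM–7:01 PM = 8 h 14 min; less 45 min break → 7 h 29 min
Wed: 8:29 AM–5:59 PM = 9 h 30 min; less 45 min break → 8 h 45 min
Thu: 8:40 AM–6:26 PM = 9 h 46 min; less 45 min break → 9 h 1 min
Fri: 7:36 AM–3:24 PM = 7 h 48 min; less 45 min break → 7 h 3 min
Sat: 6:39 AM–1:49 PM = 7 h 10 min; less 45 min break → 6 h 25 min
Sun: 6:24 AM–5:46 PM = 11 h 22 min; less 45 min break → 10 h 37 min
Total worked: 49 h 20 min = 2960 min.
Regular 44 h 0 min = 2640 min at €43.00/h; overtime 5 h 20 min = 320 min at €64.50/h.
Pay = (2640 × €43.00 + 320 × €64.50) ÷ 60 = €2236.00.

€2236.00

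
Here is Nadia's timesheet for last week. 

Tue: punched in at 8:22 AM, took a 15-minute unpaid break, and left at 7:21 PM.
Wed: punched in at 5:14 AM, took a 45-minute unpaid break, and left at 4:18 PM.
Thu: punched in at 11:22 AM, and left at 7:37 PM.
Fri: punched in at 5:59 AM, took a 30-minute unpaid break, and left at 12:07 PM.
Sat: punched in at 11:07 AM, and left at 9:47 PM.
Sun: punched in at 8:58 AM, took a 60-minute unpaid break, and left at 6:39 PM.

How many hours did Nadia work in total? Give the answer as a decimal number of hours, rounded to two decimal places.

54.28 hours

Tue: 8:22 AM–7:21 PM = 10 h 59 min; less 15 min break → 10 h 44 min
Wed: 5:14 AM–4:18 PM = 11 h 4 min; less 45 min break → 10 h 19 min
Thu: 11:22 AM–7:37 PM = 8 h 15 min
Fri: 5:59 AM–12:07 PM = 6 h 8 min; less 30 min break → 5 h 38 min
Sat: 11:07 AM–9:47 PM = 10 h 40 min
Sun: 8:58 AM–6:39 PM = 9 h 41 min; less 60 min break → 8 h 41 min
Total: 10 h 44 min + 10 h 19 min + 8 h 15 min + 5 h 38 min + 10 h 40 min + 8 h 41 min = 54 h 17 min.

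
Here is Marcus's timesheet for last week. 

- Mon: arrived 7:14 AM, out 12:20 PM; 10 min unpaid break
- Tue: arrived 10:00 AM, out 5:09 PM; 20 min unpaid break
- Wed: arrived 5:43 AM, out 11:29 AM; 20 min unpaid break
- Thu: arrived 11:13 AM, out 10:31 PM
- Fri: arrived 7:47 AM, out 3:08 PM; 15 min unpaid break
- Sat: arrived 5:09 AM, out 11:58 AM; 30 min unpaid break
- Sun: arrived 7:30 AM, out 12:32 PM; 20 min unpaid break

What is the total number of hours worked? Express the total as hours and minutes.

Mon: 7:14 AM–12:20 PM = 5 h 6 min; less 10 min break → 4 h 56 min
Tue: 10:00 AM–5:09 PM = 7 h 9 min; less 20 min break → 6 h 49 min
Wed: 5:43 AM–11:29 AM = 5 h 46 min; less 20 min break → 5 h 26 min
Thu: 11:13 AM–10:31 PM = 11 h 18 min
Fri: 7:47 AM–3:08 PM = 7 h 21 min; less 15 min break → 7 h 6 min
Sat: 5:09 AM–11:58 AM = 6 h 49 min; less 30 min break → 6 h 19 min
Sun: 7:30 AM–12:32 PM = 5 h 2 min; less 20 min break → 4 h 42 min
Total: 4 h 56 min + 6 h 49 min + 5 h 26 min + 11 h 18 min + 7 h 6 min + 6 h 19 min + 4 h 42 min = 46 h 36 min.

46 h 36 min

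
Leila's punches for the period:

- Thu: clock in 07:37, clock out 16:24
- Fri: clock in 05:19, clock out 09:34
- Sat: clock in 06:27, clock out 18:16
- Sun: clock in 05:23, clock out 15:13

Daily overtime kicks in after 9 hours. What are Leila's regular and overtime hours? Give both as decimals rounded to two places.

Regular 31.03 hours, overtime 3.65 hours

Thu: 07:37–16:24 = 8 h 47 min
Fri: 05:19–09:34 = 4 h 15 min
Sat: 06:27–18:16 = 11 h 49 min
Sun: 05:23–15:13 = 9 h 50 min
Thu reg 8 h 47 min / OT 0 h 0 min; Fri reg 4 h 15 min / OT 0 h 0 min; Sat reg 9 h 0 min / OT 2 h 49 min; Sun reg 9 h 0 min / OT 0 h 50 min.
Totals: regular 31 h 2 min, overtime 3 h 39 min.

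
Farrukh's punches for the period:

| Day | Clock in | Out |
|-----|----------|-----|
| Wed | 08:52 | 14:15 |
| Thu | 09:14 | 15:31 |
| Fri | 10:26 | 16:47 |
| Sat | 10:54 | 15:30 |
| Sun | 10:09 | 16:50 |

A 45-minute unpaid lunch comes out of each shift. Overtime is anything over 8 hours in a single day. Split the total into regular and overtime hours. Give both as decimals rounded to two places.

Wed: 08:52–14:15 = 5 h 23 min; less 45 min break → 4 h 38 min
Thu: 09:14–15:31 = 6 h 17 min; less 45 min break → 5 h 32 min
Fri: 10:26–16:47 = 6 h 21 min; less 45 min break → 5 h 36 min
Sat: 10:54–15:30 = 4 h 36 min; less 45 min break → 3 h 51 min
Sun: 10:09–16:50 = 6 h 41 min; less 45 min break → 5 h 56 min
Wed reg 4 h 38 min / OT 0 h 0 min; Thu reg 5 h 32 min / OT 0 h 0 min; Fri reg 5 h 36 min / OT 0 h 0 min; Sat reg 3 h 51 min / OT 0 h 0 min; Sun reg 5 h 56 min / OT 0 h 0 min.
Totals: regular 25 h 33 min, overtime 0 h 0 min.

Regular 25.55 hours, overtime 0.00 hours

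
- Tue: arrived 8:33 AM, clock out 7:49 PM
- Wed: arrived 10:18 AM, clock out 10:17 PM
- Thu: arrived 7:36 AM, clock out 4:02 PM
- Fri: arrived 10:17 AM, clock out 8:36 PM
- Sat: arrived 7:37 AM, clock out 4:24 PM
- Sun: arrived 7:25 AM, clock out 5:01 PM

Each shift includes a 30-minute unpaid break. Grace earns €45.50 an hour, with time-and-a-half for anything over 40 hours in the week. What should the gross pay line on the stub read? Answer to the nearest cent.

€3006.41

Tue: 8:33 AM–7:49 PM = 11 h 16 min; less 30 min break → 10 h 46 min
Wed: 10:18 AM–10:17 PM = 11 h 59 min; less 30 min break → 11 h 29 min
Thu: 7:36 AM–4:02 PM = 8 h 26 min; less 30 min break → 7 h 56 min
Fri: 10:17 AM–8:36 PM = 10 h 19 min; less 30 min break → 9 h 49 min
Sat: 7:37 AM–4:24 PM = 8 h 47 min; less 30 min break → 8 h 17 min
Sun: 7:25 AM–5:01 PM = 9 h 36 min; less 30 min break → 9 h 6 min
Total worked: 57 h 23 min = 3443 min.
Regular 40 h 0 min = 2400 min at €45.50/h; overtime 17 h 23 min = 1043 min at €68.25/h.
Pay = (2400 × €45.50 + 1043 × €68.25) ÷ 60 = €3006.41.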